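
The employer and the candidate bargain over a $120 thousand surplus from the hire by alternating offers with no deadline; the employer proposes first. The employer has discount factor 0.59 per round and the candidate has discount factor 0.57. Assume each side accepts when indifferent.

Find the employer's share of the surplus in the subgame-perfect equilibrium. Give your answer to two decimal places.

When the employer proposes, the candidate accepts any offer worth at least 0.57 times what the candidate would get by proposing next round; and vice versa.
This gives x = 120 − 0.57y and y = 120 − 0.59x, where x and y are each side's share when it proposes.
Hence (1 − 0.57·0.59)x = 120(1 − 0.57), i.e. 0.6637·x = 51.6.
x ≈ 77.7460; the candidate's share is 120 − x ≈ 42.2540.

77.75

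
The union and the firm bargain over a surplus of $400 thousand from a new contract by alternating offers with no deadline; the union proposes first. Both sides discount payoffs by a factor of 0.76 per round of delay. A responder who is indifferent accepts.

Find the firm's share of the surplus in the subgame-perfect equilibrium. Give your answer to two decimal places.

172.73

When the union proposes, the firm accepts any offer worth at least 0.76 times what the firm would get by proposing next round; and vice versa.
This gives x = 400 − 0.76y and y = 400 − 0.76x, where x and y are each side's share when it proposes.
Hence (1 − 0.76·0.76)x = 400(1 − 0.76), i.e. 0.4224·x = 96.
x ≈ 227.2727; the firm's share is 400 − x ≈ 172.7273.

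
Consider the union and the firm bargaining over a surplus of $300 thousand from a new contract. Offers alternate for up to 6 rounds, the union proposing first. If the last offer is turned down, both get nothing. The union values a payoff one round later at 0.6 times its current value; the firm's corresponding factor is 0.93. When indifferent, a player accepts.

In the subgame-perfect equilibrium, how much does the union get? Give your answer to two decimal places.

Round 6 (the firm proposes): the union will accept anything ≥ 0, so the firm offers 0 and keeps 300.
Round 5 (the union proposes): the firm can get 300 next round, worth 0.93 × 300 = 279 now. The union offers 279 and keeps 300 − 279 = 21.
Round 4 (the firm proposes): the union can get 21 next round, worth 0.6 × 21 = 12.6 now, so the firm offers 12.6, keeping 287.4.
Round 3 (the union proposes): the firm can get 287.4 next round, worth 0.93 × 287.4 = 267.282 now, so the union offers 267.282, keeping 32.718.
Round 2 (the firm proposes): the union can get 32.718 next round, worth 0.6 × 32.718 = 19.6308 now. The firm offers 19.6308 and keeps 300 − 19.6308 = 280.3692.
Round 1 (the union proposes): the firm can get 280.3692 next round, worth 0.93 × 280.3692 = 260.743356 now; the union offers that and keeps 39.256644.

39.26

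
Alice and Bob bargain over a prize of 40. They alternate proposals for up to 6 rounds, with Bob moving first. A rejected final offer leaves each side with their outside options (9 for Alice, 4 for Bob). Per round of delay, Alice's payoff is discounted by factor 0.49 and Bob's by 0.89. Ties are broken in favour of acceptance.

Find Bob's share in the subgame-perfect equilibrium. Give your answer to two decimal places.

Solve by backward induction from round 6.
Round 6 (Alice proposes): Bob gets 4 if talks fail, so Alice offers 4 and keeps 36.
Round 5 (Bob proposes): Alice can get 36 next round, worth 0.49 × 36 = 17.64 now, so Bob offers 17.64, keeping 22.36.
Round 4 (Alice proposes): Bob can get 22.36 next round, worth 0.89 × 22.36 = 19.9004 now. Alice offers 19.9004 and keeps 40 − 19.9004 = 20.0996.
Round 3 (Bob proposes): Alice can get 20.0996 next round, worth 0.49 × 20.0996 = 9.848804 now. Bob offers 9.848804 and keeps 40 − 9.848804 = 30.151196.
Round 2 (Alice proposes): Bob can get 30.151196 next round, worth 0.89 × 30.151196 = 26.83456444 now, so Alice offers 26.83456444, keeping 13.16543556.
Round 1 (Bob proposes): Alice can get 13.16543556 next round, worth 0.49 × 13.16543556 = 6.4510634244 now. Bob offers 6.4510634244 and keeps 40 − 6.4510634244 = 33.5489365756.

33.55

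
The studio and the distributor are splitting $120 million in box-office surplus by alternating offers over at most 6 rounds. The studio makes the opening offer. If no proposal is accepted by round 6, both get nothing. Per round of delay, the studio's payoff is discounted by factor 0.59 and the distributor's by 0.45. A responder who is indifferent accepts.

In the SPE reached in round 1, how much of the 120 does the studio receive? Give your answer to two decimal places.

88.18

Round 6 (the distributor proposes): the studio will accept anything ≥ 0, so the distributor offers 0 and keeps 120.
Round 5 (the studio proposes): the distributor can get 120 next round, worth 0.45 × 120 = 54 now; the studio offers that and keeps 66.
Round 4 (the distributor proposes): the studio can get 66 next round, worth 0.59 × 66 = 38.94 now; the distributor offers that and keeps 81.06.
Round 3 (the studio proposes): the distributor can get 81.06 next round, worth 0.45 × 81.06 = 36.477 now, so the studio offers 36.477, keeping 83.523.
Round 2 (the distributor proposes): the studio can get 83.523 next round, worth 0.59 × 83.523 = 49.27857 now, so the distributor offers 49.27857, keeping 70.72143.
Round 1 (the studio proposes): the distributor can get 70.72143 next round, worth 0.45 × 70.72143 = 31.8246435 now; the studio offers that and keeps 88.1753565.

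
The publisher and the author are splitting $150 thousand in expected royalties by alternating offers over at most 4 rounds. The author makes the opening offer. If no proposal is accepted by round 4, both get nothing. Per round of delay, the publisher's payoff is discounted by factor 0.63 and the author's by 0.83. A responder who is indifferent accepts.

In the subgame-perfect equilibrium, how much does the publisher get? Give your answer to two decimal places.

Work backward from the last round.
Round 4 (the publisher proposes): the author will accept anything ≥ 0, so the publisher offers 0 and keeps 150.
Round 3 (the author proposes): the publisher can get 150 next round, worth 0.63 × 150 = 94.5 now; the author offers that and keeps 55.5.
Round 2 (the publisher proposes): the author can get 55.5 next round, worth 0.83 × 55.5 = 46.065 now, so the publisher offers 46.065, keeping 103.935.
Round 1 (the author proposes): the publisher can get 103.935 next round, worth 0.63 × 103.935 = 65.47905 now. The author offers 65.47905 and keeps 150 − 65.47905 = 84.52095.

65.48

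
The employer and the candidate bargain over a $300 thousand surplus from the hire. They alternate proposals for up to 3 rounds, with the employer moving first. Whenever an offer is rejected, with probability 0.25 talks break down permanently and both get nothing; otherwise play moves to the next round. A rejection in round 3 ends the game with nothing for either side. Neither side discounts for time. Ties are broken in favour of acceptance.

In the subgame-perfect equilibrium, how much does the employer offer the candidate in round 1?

56.25

Round 3 (the employer proposes): rejection yields 0 for the candidate; the employer offers 0 and keeps 300.
Round 2 (the candidate proposes): rejecting gives the employer an expected 0.75 × 300 = 225, so the candidate offers 225, keeping 75.
Round 1 (the employer proposes): rejecting gives the candidate an expected 0.75 × 75 = 56.25, so the employer offers 56.25, keeping 243.75.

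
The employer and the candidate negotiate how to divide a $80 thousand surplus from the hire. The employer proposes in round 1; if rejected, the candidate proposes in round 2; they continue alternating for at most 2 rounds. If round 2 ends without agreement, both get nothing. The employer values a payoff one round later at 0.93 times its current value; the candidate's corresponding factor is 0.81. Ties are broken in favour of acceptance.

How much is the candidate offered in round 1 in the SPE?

64.8

Round 2 (the candidate proposes): rejection yields 0 for the employer; the candidate offers 0 and keeps 80.
Round 1 (the employer proposes): the candidate can get 80 next round, worth 0.81 × 80 = 64.8 now; the employer offers that and keeps 15.2.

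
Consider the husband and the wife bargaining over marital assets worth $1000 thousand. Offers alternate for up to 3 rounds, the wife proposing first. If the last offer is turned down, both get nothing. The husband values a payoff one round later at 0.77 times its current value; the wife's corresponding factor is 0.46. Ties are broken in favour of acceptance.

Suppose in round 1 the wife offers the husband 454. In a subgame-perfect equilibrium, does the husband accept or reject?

Accept

Round 3 (the wife proposes): the husband will accept anything ≥ 0, so the wife offers 0 and keeps 1000.
Round 2 (the husband proposes): the wife can get 1000 next round, worth 0.46 × 1000 = 460 now. The husband offers 460 and keeps 1000 − 460 = 540.
So by rejecting in round 1, the husband gets 540 next round, worth 0.77 × 540 = 415.8 now.
Offer 454 ≥ 415.8, so the husband accepts.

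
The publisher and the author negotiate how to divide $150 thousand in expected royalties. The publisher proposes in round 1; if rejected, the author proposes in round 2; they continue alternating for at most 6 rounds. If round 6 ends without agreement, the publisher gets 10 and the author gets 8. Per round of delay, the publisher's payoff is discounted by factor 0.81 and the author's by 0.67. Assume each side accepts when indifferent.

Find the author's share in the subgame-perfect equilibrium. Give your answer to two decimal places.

Round 6 (the author proposes): the publisher gets 10 if talks fail, so the author offers 10 and keeps 140.
Round 5 (the publisher proposes): the author can get 140 next round, worth 0.67 × 140 = 93.8 now. The publisher offers 93.8 and keeps 150 − 93.8 = 56.2.
Round 4 (the author proposes): the publisher can get 56.2 next round, worth 0.81 × 56.2 = 45.522 now, so the author offers 45.522, keeping 104.478.
Round 3 (the publisher proposes): the author can get 104.478 next round, worth 0.67 × 104.478 = 70.00026 now; the publisher offers that and keeps 79.99974.
Round 2 (the author proposes): the publisher can get 79.99974 next round, worth 0.81 × 79.99974 = 64.7997894 now. The author offers 64.7997894 and keeps 150 − 64.7997894 = 85.2002106.
Round 1 (the publisher proposes): the author can get 85.2002106 next round, worth 0.67 × 85.2002106 = 57.084141102 now. The publisher offers 57.084141102 and keeps 150 − 57.084141102 = 92.915858898.

57.08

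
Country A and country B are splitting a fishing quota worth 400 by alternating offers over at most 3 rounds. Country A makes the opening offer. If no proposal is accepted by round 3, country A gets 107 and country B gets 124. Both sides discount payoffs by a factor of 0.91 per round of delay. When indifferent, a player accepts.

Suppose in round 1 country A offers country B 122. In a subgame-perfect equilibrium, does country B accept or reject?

Round 3 (country A proposes): country B gets 124 if talks fail, so country A offers 124 and keeps 276.
Round 2 (country B proposes): country A can get 276 next round, worth 0.91 × 276 = 251.16 now, so country B offers 251.16, keeping 148.84.
So by rejecting in round 1, country B gets 148.84 next round, worth 0.91 × 148.84 = 135.4444 now.
Offer 122 < 135.4444, so country B rejects.

Reject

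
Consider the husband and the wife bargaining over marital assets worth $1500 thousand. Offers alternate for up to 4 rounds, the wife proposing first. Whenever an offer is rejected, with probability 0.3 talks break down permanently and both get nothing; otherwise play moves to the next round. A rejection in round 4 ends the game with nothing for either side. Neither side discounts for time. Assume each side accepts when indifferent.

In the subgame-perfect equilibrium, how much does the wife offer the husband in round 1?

829.5

By backward induction:
Round 4 (the husband proposes): the wife will accept anything ≥ 0, so the husband offers 0 and keeps 1500.
Round 3 (the wife proposes): rejecting gives the husband an expected 0.7 × 1500 = 1050. The wife offers 1050 and keeps 1500 − 1050 = 450.
Round 2 (the husband proposes): rejecting gives the wife an expected 0.7 × 450 = 315; the husband offers that and keeps 1185.
Round 1 (the wife proposes): rejecting gives the husband an expected 0.7 × 1185 = 829.5. The wife offers 829.5 and keeps 1500 − 829.5 = 670.5.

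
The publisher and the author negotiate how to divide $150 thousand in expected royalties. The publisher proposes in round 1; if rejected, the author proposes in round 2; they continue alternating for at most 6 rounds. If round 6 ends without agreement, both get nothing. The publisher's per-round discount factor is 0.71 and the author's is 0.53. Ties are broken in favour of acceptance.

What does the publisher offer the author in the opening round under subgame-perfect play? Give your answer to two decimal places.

42.99

Solve by backward induction from round 6.
Round 6 (the author proposes): rejection yields 0 for the publisher; the author offers 0 and keeps 150.
Round 5 (the publisher proposes): the author can get 150 next round, worth 0.53 × 150 = 79.5 now; the publisher offers that and keeps 70.5.
Round 4 (the author proposes): the publisher can get 70.5 next round, worth 0.71 × 70.5 = 50.055 now. The author offers 50.055 and keeps 150 − 50.055 = 99.945.
Round 3 (the publisher proposes): the author can get 99.945 next round, worth 0.53 × 99.945 = 52.97085 now; the publisher offers that and keeps 97.02915.
Round 2 (the author proposes): the publisher can get 97.02915 next round, worth 0.71 × 97.02915 = 68.8906965 now, so the author offers 68.8906965, keeping 81.1093035.
Round 1 (the publisher proposes): the author can get 81.1093035 next round, worth 0.53 × 81.1093035 = 42.987930855 now; the publisher offers that and keeps 107.012069145.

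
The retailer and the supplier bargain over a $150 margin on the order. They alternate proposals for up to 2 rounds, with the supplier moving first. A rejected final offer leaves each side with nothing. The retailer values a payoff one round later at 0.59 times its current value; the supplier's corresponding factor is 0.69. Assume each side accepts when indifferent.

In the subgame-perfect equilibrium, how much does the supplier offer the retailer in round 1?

88.5

Round 2 (the retailer proposes): the supplier will accept anything ≥ 0, so the retailer offers 0 and keeps 150.
Round 1 (the supplier proposes): the retailer can get 150 next round, worth 0.59 × 150 = 88.5 now, so the supplier offers 88.5, keeping 61.5.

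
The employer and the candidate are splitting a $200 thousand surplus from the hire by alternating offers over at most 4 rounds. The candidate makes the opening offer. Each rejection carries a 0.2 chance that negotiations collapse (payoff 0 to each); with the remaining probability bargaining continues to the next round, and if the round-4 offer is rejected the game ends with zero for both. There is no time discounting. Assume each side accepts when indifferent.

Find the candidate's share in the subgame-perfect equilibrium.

Round 4 (the employer proposes): rejection yields 0 for the candidate; the employer offers 0 and keeps 200.
Round 3 (the candidate proposes): rejecting gives the employer an expected 0.8 × 200 = 160. The candidate offers 160 and keeps 200 − 160 = 40.
Round 2 (the employer proposes): rejecting gives the candidate an expected 0.8 × 40 = 32; the employer offers that and keeps 168.
Round 1 (the candidate proposes): rejecting gives the employer an expected 0.8 × 168 = 134.4. The candidate offers 134.4 and keeps 200 − 134.4 = 65.6.

65.6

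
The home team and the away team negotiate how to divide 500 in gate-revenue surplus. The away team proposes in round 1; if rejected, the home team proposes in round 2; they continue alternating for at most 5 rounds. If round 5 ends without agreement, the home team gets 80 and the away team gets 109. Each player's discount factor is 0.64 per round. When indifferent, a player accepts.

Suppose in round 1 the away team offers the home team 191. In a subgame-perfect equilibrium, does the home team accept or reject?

Round 5 (the away team proposes): the home team gets 80 if talks fail, so the away team offers 80 and keeps 420.
Round 4 (the home team proposes): the away team can get 420 next round, worth 0.64 × 420 = 268.8 now; the home team offers that and keeps 231.2.
Round 3 (the away team proposes): the home team can get 231.2 next round, worth 0.64 × 231.2 = 147.968 now, so the away team offers 147.968, keeping 352.032.
Round 2 (the home team proposes): the away team can get 352.032 next round, worth 0.64 × 352.032 = 225.30048 now. The home team offers 225.30048 and keeps 500 − 225.30048 = 274.69952.
So by rejecting in round 1, the home team gets 274.69952 next round, worth 0.64 × 274.69952 = 175.8076928 now.
Offer 191 ≥ 175.8076928, so the home team accepts.

Accept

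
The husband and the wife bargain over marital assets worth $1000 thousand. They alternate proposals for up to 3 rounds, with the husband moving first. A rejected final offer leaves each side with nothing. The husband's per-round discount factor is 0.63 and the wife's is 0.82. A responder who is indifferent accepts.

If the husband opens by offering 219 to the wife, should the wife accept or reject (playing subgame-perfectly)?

Reject

Round 3 (the husband proposes): the wife will accept anything ≥ 0, so the husband offers 0 and keeps 1000.
Round 2 (the wife proposes): the husband can get 1000 next round, worth 0.63 × 1000 = 630 now. The wife offers 630 and keeps 1000 − 630 = 370.
So by rejecting in round 1, the wife gets 370 next round, worth 0.82 × 370 = 303.4 now.
Offer 219 < 303.4, so the wife rejects.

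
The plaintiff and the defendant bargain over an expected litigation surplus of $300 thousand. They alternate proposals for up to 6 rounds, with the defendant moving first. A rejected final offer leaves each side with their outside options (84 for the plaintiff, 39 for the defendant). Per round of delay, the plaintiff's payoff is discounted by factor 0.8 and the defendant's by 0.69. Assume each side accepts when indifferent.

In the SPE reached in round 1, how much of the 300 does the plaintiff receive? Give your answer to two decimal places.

By backward induction:
Round 6 (the plaintiff proposes): the defendant gets 39 if talks fail, so the plaintiff offers 39 and keeps 261.
Round 5 (the defendant proposes): the plaintiff can get 261 next round, worth 0.8 × 261 = 208.8 now, so the defendant offers 208.8, keeping 91.2.
Round 4 (the plaintiff proposes): the defendant can get 91.2 next round, worth 0.69 × 91.2 = 62.928 now. The plaintiff offers 62.928 and keeps 300 − 62.928 = 237.072.
Round 3 (the defendant proposes): the plaintiff can get 237.072 next round, worth 0.8 × 237.072 = 189.6576 now. The defendant offers 189.6576 and keeps 300 − 189.6576 = 110.3424.
Round 2 (the plaintiff proposes): the defendant can get 110.3424 next round, worth 0.69 × 110.3424 = 76.136256 now, so the plaintiff offers 76.136256, keeping 223.863744.
Round 1 (the defendant proposes): the plaintiff can get 223.863744 next round, worth 0.8 × 223.863744 = 179.0909952 now, so the defendant offers 179.0909952, keeping 120.9090048.

179.09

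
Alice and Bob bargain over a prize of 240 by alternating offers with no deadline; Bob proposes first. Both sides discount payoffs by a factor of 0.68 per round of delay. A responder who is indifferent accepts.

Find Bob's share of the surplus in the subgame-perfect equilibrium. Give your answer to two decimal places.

In a stationary SPE each proposer offers the other exactly their discounted continuation value.
If Bob keeps x when proposing and Alice keeps y when proposing, then x = 240 − 0.68y and y = 240 − 0.68x.
Solving: x = 240(1 − 0.68) / (1 − 0.68·0.68) = 76.8 / 0.5376 ≈ 142.8571.
Alice gets 240 − 142.8571 ≈ 97.1429.

142.86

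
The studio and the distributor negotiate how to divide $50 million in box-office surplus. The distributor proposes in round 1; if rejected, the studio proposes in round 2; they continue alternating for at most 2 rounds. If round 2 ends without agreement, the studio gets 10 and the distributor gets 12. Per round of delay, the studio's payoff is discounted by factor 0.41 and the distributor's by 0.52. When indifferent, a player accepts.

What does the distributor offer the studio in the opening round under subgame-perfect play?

Round 2 (the studio proposes): the distributor gets 12 if talks fail, so the studio offers 12 and keeps 38.
Round 1 (the distributor proposes): the studio can get 38 next round, worth 0.41 × 38 = 15.58 now; the distributor offers that and keeps 34.42.

15.58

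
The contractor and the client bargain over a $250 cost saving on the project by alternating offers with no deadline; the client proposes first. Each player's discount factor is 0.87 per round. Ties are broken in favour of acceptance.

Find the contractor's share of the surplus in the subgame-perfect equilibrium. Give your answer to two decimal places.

When the client proposes, the contractor accepts any offer worth at least 0.87 times what the contractor would get by proposing next round; and vice versa.
This gives x = 250 − 0.87y and y = 250 − 0.87x, where x and y are each side's share when it proposes.
Hence (1 − 0.87·0.87)x = 250(1 − 0.87), i.e. 0.2431·x = 32.5.
x ≈ 133.6898; the contractor's share is 250 − x ≈ 116.3102.

116.31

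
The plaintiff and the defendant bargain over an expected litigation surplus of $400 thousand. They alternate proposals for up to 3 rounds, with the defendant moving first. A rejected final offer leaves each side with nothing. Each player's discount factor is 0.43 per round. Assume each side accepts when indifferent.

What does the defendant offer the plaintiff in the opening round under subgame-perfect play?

98.04

Round 3 (the defendant proposes): the plaintiff will accept anything ≥ 0, so the defendant offers 0 and keeps 400.
Round 2 (the plaintiff proposes): the defendant can get 400 next round, worth 0.43 × 400 = 172 now, so the plaintiff offers 172, keeping 228.
Round 1 (the defendant proposes): the plaintiff can get 228 next round, worth 0.43 × 228 = 98.04 now. The defendant offers 98.04 and keeps 400 − 98.04 = 301.96.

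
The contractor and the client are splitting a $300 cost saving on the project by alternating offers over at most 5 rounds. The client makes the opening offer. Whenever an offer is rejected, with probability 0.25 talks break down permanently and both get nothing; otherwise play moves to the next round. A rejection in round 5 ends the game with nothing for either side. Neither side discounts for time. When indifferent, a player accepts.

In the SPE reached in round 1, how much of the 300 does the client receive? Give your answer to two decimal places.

212.11

Round 5 (the client proposes): the contractor will accept anything ≥ 0, so the client offers 0 and keeps 300.
Round 4 (the contractor proposes): rejecting gives the client an expected 0.75 × 300 = 225; the contractor offers that and keeps 75.
Round 3 (the client proposes): rejecting gives the contractor an expected 0.75 × 75 = 56.25, so the client offers 56.25, keeping 243.75.
Round 2 (the contractor proposes): rejecting gives the client an expected 0.75 × 243.75 = 182.8125, so the contractor offers 182.8125, keeping 117.1875.
Round 1 (the client proposes): rejecting gives the contractor an expected 0.75 × 117.1875 = 87.890625, so the client offers 87.890625, keeping 212.109375.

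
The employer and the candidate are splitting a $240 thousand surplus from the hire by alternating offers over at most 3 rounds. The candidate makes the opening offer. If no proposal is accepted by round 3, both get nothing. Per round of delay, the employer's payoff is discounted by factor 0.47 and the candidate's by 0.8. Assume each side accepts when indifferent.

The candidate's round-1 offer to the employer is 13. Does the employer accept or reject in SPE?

Round 3 (the candidate proposes): the employer will accept anything ≥ 0, so the candidate offers 0 and keeps 240.
Round 2 (the employer proposes): the candidate can get 240 next round, worth 0.8 × 240 = 192 now; the employer offers that and keeps 48.
So by rejecting in round 1, the employer gets 48 next round, worth 0.47 × 48 = 22.56 now.
Offer 13 < 22.56, so the employer rejects.

Reject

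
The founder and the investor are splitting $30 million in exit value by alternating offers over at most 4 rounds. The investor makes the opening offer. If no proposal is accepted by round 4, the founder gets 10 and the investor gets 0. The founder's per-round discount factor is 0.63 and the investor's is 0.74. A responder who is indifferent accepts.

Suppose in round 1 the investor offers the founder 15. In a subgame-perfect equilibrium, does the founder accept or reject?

Round 4 (the founder proposes): rejection yields 0 for the investor; the founder offers 0 and keeps 30.
Round 3 (the investor proposes): the founder can get 30 next round, worth 0.63 × 30 = 18.9 now, so the investor offers 18.9, keeping 11.1.
Round 2 (the founder proposes): the investor can get 11.1 next round, worth 0.74 × 11.1 = 8.214 now. The founder offers 8.214 and keeps 30 − 8.214 = 21.786.
So by rejecting in round 1, the founder gets 21.786 next round, worth 0.63 × 21.786 = 13.72518 now.
Offer 15 ≥ 13.72518, so the founder accepts.

Accept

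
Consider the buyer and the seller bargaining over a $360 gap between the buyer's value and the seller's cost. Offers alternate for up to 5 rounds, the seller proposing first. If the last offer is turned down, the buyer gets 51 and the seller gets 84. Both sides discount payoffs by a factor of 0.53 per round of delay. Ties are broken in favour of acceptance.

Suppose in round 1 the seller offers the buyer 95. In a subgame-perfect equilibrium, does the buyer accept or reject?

Reject

Round 5 (the seller proposes): the buyer gets 51 if talks fail, so the seller offers 51 and keeps 309.
Round 4 (the buyer proposes): the seller can get 309 next round, worth 0.53 × 309 = 163.77 now; the buyer offers that and keeps 196.23.
Round 3 (the seller proposes): the buyer can get 196.23 next round, worth 0.53 × 196.23 = 104.0019 now. The seller offers 104.0019 and keeps 360 − 104.0019 = 255.9981.
Round 2 (the buyer proposes): the seller can get 255.9981 next round, worth 0.53 × 255.9981 = 135.678993 now. The buyer offers 135.678993 and keeps 360 − 135.678993 = 224.321007.
So by rejecting in round 1, the buyer gets 224.321007 next round, worth 0.53 × 224.321007 = 118.89013371 now.
Offer 95 < 118.89013371, so the buyer rejects.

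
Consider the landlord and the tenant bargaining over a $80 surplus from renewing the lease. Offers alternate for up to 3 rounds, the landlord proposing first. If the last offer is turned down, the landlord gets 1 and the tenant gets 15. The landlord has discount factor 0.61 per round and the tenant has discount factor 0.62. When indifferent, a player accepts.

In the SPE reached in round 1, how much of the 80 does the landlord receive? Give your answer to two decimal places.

54.98

Round 3 (the landlord proposes): the tenant gets 15 if talks fail, so the landlord offers 15 and keeps 65.
Round 2 (the tenant proposes): the landlord can get 65 next round, worth 0.61 × 65 = 39.65 now; the tenant offers that and keeps 40.35.
Round 1 (the landlord proposes): the tenant can get 40.35 next round, worth 0.62 × 40.35 = 25.017 now, so the landlord offers 25.017, keeping 54.983.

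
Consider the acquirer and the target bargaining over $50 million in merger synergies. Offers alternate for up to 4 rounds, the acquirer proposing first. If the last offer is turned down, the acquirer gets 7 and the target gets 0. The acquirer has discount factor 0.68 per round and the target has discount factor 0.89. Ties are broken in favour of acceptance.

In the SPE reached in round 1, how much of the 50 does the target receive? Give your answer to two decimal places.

Round 4 (the target proposes): the acquirer gets 7 if talks fail, so the target offers 7 and keeps 43.
Round 3 (the acquirer proposes): the target can get 43 next round, worth 0.89 × 43 = 38.27 now. The acquirer offers 38.27 and keeps 50 − 38.27 = 11.73.
Round 2 (the target proposes): the acquirer can get 11.73 next round, worth 0.68 × 11.73 = 7.9764 now. The target offers 7.9764 and keeps 50 − 7.9764 = 42.0236.
Round 1 (the acquirer proposes): the target can get 42.0236 next round, worth 0.89 × 42.0236 = 37.401004 now; the acquirer offers that and keeps 12.598996.

37.40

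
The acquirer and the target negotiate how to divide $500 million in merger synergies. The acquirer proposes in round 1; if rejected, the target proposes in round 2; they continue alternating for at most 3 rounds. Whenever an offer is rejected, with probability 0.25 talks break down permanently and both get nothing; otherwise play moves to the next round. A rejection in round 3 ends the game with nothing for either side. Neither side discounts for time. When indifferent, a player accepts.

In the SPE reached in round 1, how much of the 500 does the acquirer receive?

Round 3 (the acquirer proposes): the target will accept anything ≥ 0, so the acquirer offers 0 and keeps 500.
Round 2 (the target proposes): rejecting gives the acquirer an expected 0.75 × 500 = 375; the target offers that and keeps 125.
Round 1 (the acquirer proposes): rejecting gives the target an expected 0.75 × 125 = 93.75. The acquirer offers 93.75 and keeps 500 − 93.75 = 406.25.

406.25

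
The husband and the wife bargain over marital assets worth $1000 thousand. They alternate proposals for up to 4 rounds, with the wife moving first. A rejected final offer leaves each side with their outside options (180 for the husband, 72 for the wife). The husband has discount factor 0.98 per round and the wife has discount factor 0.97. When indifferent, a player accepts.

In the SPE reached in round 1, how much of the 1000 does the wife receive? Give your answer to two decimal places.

106.09

Round 4 (the husband proposes): the wife gets 72 if talks fail, so the husband offers 72 and keeps 928.
Round 3 (the wife proposes): the husband can get 928 next round, worth 0.98 × 928 = 909.44 now; the wife offers that and keeps 90.56.
Round 2 (the husband proposes): the wife can get 90.56 next round, worth 0.97 × 90.56 = 87.8432 now. The husband offers 87.8432 and keeps 1000 − 87.8432 = 912.1568.
Round 1 (the wife proposes): the husband can get 912.1568 next round, worth 0.98 × 912.1568 = 893.913664 now. The wife offers 893.913664 and keeps 1000 − 893.913664 = 106.086336.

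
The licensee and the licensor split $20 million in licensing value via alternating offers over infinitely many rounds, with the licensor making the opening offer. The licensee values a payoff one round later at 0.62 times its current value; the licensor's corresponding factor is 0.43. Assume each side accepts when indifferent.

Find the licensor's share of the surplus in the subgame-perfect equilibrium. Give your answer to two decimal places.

10.36

In a stationary SPE each proposer offers the other exactly their discounted continuation value.
If the licensor keeps x when proposing and the licensee keeps y when proposing, then x = 20 − 0.62y and y = 20 − 0.43x.
Solving: x = 20(1 − 0.62) / (1 − 0.43·0.62) = 7.6 / 0.7334 ≈ 10.3627.
The licensee gets 20 − 10.3627 ≈ 9.6373.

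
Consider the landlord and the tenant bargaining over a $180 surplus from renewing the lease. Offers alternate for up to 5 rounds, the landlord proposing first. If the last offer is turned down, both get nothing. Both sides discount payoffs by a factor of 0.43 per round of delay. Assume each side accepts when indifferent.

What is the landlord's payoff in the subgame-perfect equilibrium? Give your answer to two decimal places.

127.72

Solve by backward induction from round 5.
Round 5 (the landlord proposes): rejection yields 0 for the tenant; the landlord offers 0 and keeps 180.
Round 4 (the tenant proposes): the landlord can get 180 next round, worth 0.43 × 180 = 77.4 now, so the tenant offers 77.4, keeping 102.6.
Round 3 (the landlord proposes): the tenant can get 102.6 next round, worth 0.43 × 102.6 = 44.118 now; the landlord offers that and keeps 135.882.
Round 2 (the tenant proposes): the landlord can get 135.882 next round, worth 0.43 × 135.882 = 58.42926 now, so the tenant offers 58.42926, keeping 121.57074.
Round 1 (the landlord proposes): the tenant can get 121.57074 next round, worth 0.43 × 121.57074 = 52.2754182 now, so the landlord offers 52.2754182, keeping 127.7245818.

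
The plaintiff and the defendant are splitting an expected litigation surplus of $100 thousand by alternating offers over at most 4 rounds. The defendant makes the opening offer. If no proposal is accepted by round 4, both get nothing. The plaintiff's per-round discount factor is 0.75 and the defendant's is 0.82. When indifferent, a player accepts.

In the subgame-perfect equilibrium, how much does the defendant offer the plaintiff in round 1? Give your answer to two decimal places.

Round 4 (the plaintiff proposes): the defendant will accept anything ≥ 0, so the plaintiff offers 0 and keeps 100.
Round 3 (the defendant proposes): the plaintiff can get 100 next round, worth 0.75 × 100 = 75 now. The defendant offers 75 and keeps 100 − 75 = 25.
Round 2 (the plaintiff proposes): the defendant can get 25 next round, worth 0.82 × 25 = 20.5 now. The plaintiff offers 20.5 and keeps 100 − 20.5 = 79.5.
Round 1 (the defendant proposes): the plaintiff can get 79.5 next round, worth 0.75 × 79.5 = 59.625 now, so the defendant offers 59.625, keeping 40.375.

59.63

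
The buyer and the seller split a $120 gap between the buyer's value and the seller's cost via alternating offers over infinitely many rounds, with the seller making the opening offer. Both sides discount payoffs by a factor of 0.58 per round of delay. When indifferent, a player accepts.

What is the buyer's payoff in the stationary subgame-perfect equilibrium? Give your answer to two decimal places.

In a stationary SPE each proposer offers the other exactly their discounted continuation value.
If the seller keeps x when proposing and the buyer keeps y when proposing, then x = 120 − 0.58y and y = 120 − 0.58x.
Solving: x = 120(1 − 0.58) / (1 − 0.58·0.58) = 50.4 / 0.6636 ≈ 75.9494.
The buyer gets 120 − 75.9494 ≈ 44.0506.

44.05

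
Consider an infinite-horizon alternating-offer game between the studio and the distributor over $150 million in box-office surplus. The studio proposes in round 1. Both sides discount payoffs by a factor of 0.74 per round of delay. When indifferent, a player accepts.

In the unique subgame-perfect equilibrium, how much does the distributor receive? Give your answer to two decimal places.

Let x be the studio's share when the studio proposes and y be the distributor's share when the distributor proposes.
The distributor accepts iff offered ≥ 0.74·y, so x = 150 − 0.74y. Symmetrically y = 150 − 0.74x.
Substituting: x = 150 − 0.74(150 − 0.74x), giving x(1 − 0.74·0.74) = 150(1 − 0.74).
So x = 150 × 0.26 / 0.4524 ≈ 86.2069, and the distributor receives 150 − x ≈ 63.7931.

63.79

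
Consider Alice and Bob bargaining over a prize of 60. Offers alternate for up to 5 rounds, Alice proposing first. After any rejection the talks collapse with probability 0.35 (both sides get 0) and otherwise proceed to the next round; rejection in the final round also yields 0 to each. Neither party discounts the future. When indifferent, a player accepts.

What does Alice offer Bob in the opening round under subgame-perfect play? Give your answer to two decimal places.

Round 5 (Alice proposes): rejection yields 0 for Bob; Alice offers 0 and keeps 60.
Round 4 (Bob proposes): rejecting gives Alice an expected 0.65 × 60 = 39; Bob offers that and keeps 21.
Round 3 (Alice proposes): rejecting gives Bob an expected 0.65 × 21 = 13.65; Alice offers that and keeps 46.35.
Round 2 (Bob proposes): rejecting gives Alice an expected 0.65 × 46.35 = 30.1275, so Bob offers 30.1275, keeping 29.8725.
Round 1 (Alice proposes): rejecting gives Bob an expected 0.65 × 29.8725 = 19.417125. Alice offers 19.417125 and keeps 60 − 19.417125 = 40.582875.

19.42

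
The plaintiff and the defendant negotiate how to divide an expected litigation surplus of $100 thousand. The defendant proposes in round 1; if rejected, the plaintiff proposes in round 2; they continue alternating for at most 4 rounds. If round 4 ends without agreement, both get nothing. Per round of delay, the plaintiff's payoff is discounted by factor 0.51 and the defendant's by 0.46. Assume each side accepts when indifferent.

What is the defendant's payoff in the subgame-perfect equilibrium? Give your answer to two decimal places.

Round 4 (the plaintiff proposes): the defendant will accept anything ≥ 0, so the plaintiff offers 0 and keeps 100.
Round 3 (the defendant proposes): the plaintiff can get 100 next round, worth 0.51 × 100 = 51 now, so the defendant offers 51, keeping 49.
Round 2 (the plaintiff proposes): the defendant can get 49 next round, worth 0.46 × 49 = 22.54 now, so the plaintiff offers 22.54, keeping 77.46.
Round 1 (the defendant proposes): the plaintiff can get 77.46 next round, worth 0.51 × 77.46 = 39.5046 now; the defendant offers that and keeps 60.4954.

60.50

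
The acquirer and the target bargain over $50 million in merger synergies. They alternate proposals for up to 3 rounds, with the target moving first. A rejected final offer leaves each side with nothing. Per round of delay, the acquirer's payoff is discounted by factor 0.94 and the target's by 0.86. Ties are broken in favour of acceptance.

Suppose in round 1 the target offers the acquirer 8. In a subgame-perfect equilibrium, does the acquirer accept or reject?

Round 3 (the target proposes): the acquirer will accept anything ≥ 0, so the target offers 0 and keeps 50.
Round 2 (the acquirer proposes): the target can get 50 next round, worth 0.86 × 50 = 43 now. The acquirer offers 43 and keeps 50 − 43 = 7.
So by rejecting in round 1, the acquirer gets 7 next round, worth 0.94 × 7 = 6.58 now.
Offer 8 ≥ 6.58, so the acquirer accepts.

Accept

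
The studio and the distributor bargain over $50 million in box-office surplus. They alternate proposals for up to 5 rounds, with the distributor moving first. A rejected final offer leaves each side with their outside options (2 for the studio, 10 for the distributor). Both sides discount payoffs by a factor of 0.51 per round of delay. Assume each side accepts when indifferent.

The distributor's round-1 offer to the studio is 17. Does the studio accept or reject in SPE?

Accept

Round 5 (the distributor proposes): the studio gets 2 if talks fail, so the distributor offers 2 and keeps 48.
Round 4 (the studio proposes): the distributor can get 48 next round, worth 0.51 × 48 = 24.48 now; the studio offers that and keeps 25.52.
Round 3 (the distributor proposes): the studio can get 25.52 next round, worth 0.51 × 25.52 = 13.0152 now, so the distributor offers 13.0152, keeping 36.9848.
Round 2 (the studio proposes): the distributor can get 36.9848 next round, worth 0.51 × 36.9848 = 18.862248 now; the studio offers that and keeps 31.137752.
So by rejecting in round 1, the studio gets 31.137752 next round, worth 0.51 × 31.137752 = 15.88025352 now.
Offer 17 ≥ 15.88025352, so the studio accepts.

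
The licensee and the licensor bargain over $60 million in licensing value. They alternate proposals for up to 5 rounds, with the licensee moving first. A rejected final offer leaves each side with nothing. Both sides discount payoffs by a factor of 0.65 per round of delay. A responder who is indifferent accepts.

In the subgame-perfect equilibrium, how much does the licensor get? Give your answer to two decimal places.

19.42

Round 5 (the licensee proposes): rejection yields 0 for the licensor; the licensee offers 0 and keeps 60.
Round 4 (the licensor proposes): the licensee can get 60 next round, worth 0.65 × 60 = 39 now; the licensor offers that and keeps 21.
Round 3 (the licensee proposes): the licensor can get 21 next round, worth 0.65 × 21 = 13.65 now, so the licensee offers 13.65, keeping 46.35.
Round 2 (the licensor proposes): the licensee can get 46.35 next round, worth 0.65 × 46.35 = 30.1275 now. The licensor offers 30.1275 and keeps 60 − 30.1275 = 29.8725.
Round 1 (the licensee proposes): the licensor can get 29.8725 next round, worth 0.65 × 29.8725 = 19.417125 now; the licensee offers that and keeps 40.582875.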